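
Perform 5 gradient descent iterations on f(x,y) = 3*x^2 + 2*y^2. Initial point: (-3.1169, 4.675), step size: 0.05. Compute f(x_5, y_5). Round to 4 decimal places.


Gradient descent on f(x,y) = 3*x^2 + 2*y^2.
Starting point: (-3.1169, 4.675), alpha = 0.05
Step 1: grad_x = 2*3*-3.1169 = -18.7014, grad_y = 2*2*4.675 = 18.7
  x_1 = -3.1169 - 0.05*-18.7014 = -2.1818
  y_1 = 4.675 - 0.05*18.7 = 3.74
Step 2: grad_x = 2*3*-2.1818 = -13.091, grad_y = 2*2*3.74 = 14.96
  x_2 = -2.1818 - 0.05*-13.091 = -1.5273
  y_2 = 3.74 - 0.05*14.96 = 2.992
Step 3: grad_x = 2*3*-1.5273 = -9.1637, grad_y = 2*2*2.992 = 11.968
  x_3 = -1.5273 - 0.05*-9.1637 = -1.0691
  y_3 = 2.992 - 0.05*11.968 = 2.3936
Step 4: grad_x = 2*3*-1.0691 = -6.4146, grad_y = 2*2*2.3936 = 9.5744
  x_4 = -1.0691 - 0.05*-6.4146 = -0.7484
  y_4 = 2.3936 - 0.05*9.5744 = 1.9149
Step 5: grad_x = 2*3*-0.7484 = -4.4902, grad_y = 2*2*1.9149 = 7.6595
  x_5 = -0.7484 - 0.05*-4.4902 = -0.5239
  y_5 = 1.9149 - 0.05*7.6595 = 1.5319
f(-0.5239, 1.5319) = 3*(-0.5239)^2 + 2*1.5319^2 = 5.5167


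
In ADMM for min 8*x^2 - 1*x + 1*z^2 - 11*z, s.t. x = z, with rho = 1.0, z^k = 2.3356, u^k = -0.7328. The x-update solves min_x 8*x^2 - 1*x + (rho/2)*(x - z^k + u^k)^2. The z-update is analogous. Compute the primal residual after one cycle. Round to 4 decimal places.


ADMM iteration with rho = 1.0, z^k = 2.3356, u^k = -0.7328
Step 1: x-update.
Minimize 8*x^2 - 1*x + (1.0/2)*(x - 2.3356 - 0.7328)^2
FOC: (2*8 + 1.0)*x = 1 + 1.0*(2.3356 + 0.7328)
x^{k+1} = 0.2393
Step 2: z-update.
Minimize 1*z^2 - 11*z + (1.0/2)*(0.2393 - z - 0.7328)^2
FOC: (2*1 + 1.0)*z = 11 + 1.0*(0.2393 - 0.7328)
z^{k+1} = 3.5022
Step 3: u-update.
u^{k+1} = -0.7328 + 0.2393 - 3.5022 = -3.9957
Step 4: Primal residual = |0.2393 - 3.5022| = 3.2629


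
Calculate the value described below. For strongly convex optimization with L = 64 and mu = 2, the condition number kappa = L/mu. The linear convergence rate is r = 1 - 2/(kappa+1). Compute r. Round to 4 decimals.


Step 1: Compute the condition number.
kappa = L/mu = 64/2 = 32.0
Step 2: Compute the convergence rate.
r = 1 - 2/(kappa + 1) = 1 - 2*mu/(L + mu) = (L - mu)/(L + mu) = 62/66 = 0.9394


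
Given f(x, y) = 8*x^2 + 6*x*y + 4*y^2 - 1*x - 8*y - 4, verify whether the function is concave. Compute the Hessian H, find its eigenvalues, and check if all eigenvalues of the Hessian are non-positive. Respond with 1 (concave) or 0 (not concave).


The Hessian of f(x,y) = 8*x^2 + 6*x*y + 4*y^2 - 1*x - 8*y - 4 is:
H = [[16, 6], [6, 8]]
Trace = 16 + 8 = 24
Determinant = 16*8 - (6)^2 = 92
Discriminant = (24)^2 - 4*92 = 208.0
Eigenvalues: lambda_1 = 4.7889, lambda_2 = 19.2111
The function is not concave.

0


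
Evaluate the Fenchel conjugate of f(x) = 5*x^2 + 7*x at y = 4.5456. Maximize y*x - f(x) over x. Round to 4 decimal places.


f*(y) = sup_x {y*x - a*x^2 - b*x} = sup_x {(y-b)*x - a*x^2}
FOC: (y - b) - 2a*x = 0 => x* = (y - b)/(2a)
x* = (4.5456 - 7)/(2*5) = -0.2454
f*(4.5456) = (y-b)^2/(4a) = (4.5456 - 7)^2/(4*5)
= 6.0241/20 = 0.3012


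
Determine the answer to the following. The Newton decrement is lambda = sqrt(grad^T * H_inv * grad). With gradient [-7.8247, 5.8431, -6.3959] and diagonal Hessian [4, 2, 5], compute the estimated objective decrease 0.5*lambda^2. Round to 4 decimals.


Step 1: H is diagonal, so H^(-1) * g = [-1.9562, 2.9216, -1.2792].
Step 2: g^T H^(-1) g = sum_i g_i^2 / H_ii
  = (-7.8247)^2/4 + (5.8431)^2/2 + (-6.3959)^2/5
  = 15.3065 + 17.0709 + 8.1815 = 40.5589
Step 3: Objective decrease = 0.5 * g^T H^(-1) g = 20.2794


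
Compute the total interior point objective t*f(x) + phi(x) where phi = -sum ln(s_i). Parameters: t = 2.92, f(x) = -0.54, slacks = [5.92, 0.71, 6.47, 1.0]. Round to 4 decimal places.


Step 1: Compute log-barrier.
ln values: [1.7783, -0.3425, 1.8672, 0.0]
phi = -(1.7783 - 0.3425 + 1.8672 + 0.0) = -3.303
Step 2: Compute augmented objective.
t*f(x) = 2.92*-0.54 = -1.5768
Total = -1.5768 - 3.303 = -4.8798


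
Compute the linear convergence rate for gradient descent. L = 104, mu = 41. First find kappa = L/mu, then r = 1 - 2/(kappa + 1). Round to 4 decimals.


Step 1: Compute the condition number.
kappa = L/mu = 104/41 = 2.5366
Step 2: Compute the convergence rate.
r = 1 - 2/(kappa + 1) = 1 - 2*mu/(L + mu) = (L - mu)/(L + mu) = 63/145 = 0.4345


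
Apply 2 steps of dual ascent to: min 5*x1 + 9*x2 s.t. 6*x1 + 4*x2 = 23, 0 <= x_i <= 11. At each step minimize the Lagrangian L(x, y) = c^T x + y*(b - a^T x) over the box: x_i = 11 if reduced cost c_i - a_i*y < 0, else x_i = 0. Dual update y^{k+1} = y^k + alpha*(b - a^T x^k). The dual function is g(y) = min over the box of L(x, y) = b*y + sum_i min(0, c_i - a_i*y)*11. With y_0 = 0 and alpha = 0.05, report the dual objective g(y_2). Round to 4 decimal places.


Dual ascent for LP: min 5*x1 + 9*x2, 6*x1 + 4*x2 = 23, 0 <= x_i <= 11
Step 1: y^k = 0.0, reduced costs: (5.0, 9.0)
  x^k = (0.0, 0.0), subgradient = b - a^T x = 23.0
  y^{k+1} = 0.0 + 0.05*23.0 = 1.15
Step 2: y^k = 1.15, reduced costs: (-1.9, 4.4)
  x^k = (11.0, 0.0), subgradient = b - a^T x = -43.0
  y^{k+1} = 1.15 + 0.05*-43.0 = -1.0
Dual objective at y_2 = -1.0: reduced costs (11.0, 13.0), box minimizer x = (0.0, 0.0)
g(y_2) = b*y + (c1 - a1*y)*x1 + (c2 - a2*y)*x2 = 23*(-1.0) + 11.0*0.0 + 13.0*0.0 = -23.0 + 0.0 + 0.0 = -23.0


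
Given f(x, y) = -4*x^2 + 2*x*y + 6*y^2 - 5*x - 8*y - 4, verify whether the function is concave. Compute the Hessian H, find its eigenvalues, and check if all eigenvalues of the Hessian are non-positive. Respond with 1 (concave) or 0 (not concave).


The Hessian of f(x,y) = -4*x^2 + 2*x*y + 6*y^2 - 5*x - 8*y - 4 is:
H = [[-8, 2], [2, 12]]
Trace = -8 + 12 = 4
Determinant = -8*12 - (2)^2 = -100
Discriminant = (4)^2 - 4*-100 = 416.0
Eigenvalues: lambda_1 = -8.198, lambda_2 = 12.198
The function is not concave.

0


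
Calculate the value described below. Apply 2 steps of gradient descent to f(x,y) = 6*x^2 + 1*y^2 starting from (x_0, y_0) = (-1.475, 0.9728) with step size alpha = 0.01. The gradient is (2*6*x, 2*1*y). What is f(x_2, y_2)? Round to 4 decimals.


Gradient descent on f(x,y) = 6*x^2 + 1*y^2.
Starting point: (-1.475, 0.9728), alpha = 0.01
Step 1: grad_x = 2*6*-1.475 = -17.7, grad_y = 2*1*0.9728 = 1.9456
  x_1 = -1.475 - 0.01*-17.7 = -1.298
  y_1 = 0.9728 - 0.01*1.9456 = 0.9533
Step 2: grad_x = 2*6*-1.298 = -15.576, grad_y = 2*1*0.9533 = 1.9067
  x_2 = -1.298 - 0.01*-15.576 = -1.1422
  y_2 = 0.9533 - 0.01*1.9067 = 0.9343
f(-1.1422, 0.9343) = 6*(-1.1422)^2 + 1*0.9343^2 = 8.7011


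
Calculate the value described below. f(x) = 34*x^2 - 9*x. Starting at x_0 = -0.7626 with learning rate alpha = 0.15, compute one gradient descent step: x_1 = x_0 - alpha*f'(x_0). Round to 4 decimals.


We compute the gradient at x_0 and apply the update.
f'(x) = 68*x - 9
f'(-0.7626) = 68*-0.7626 - 9 = -60.8568
x_1 = -0.7626 - 0.15*-60.8568 = 8.3659


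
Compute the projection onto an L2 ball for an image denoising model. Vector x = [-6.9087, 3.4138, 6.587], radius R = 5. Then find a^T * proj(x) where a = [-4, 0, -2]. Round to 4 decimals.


Step 1: Compute ||x|| (intermediates to 6 decimals).
||x|| = sqrt((-6.9087)^2 + 3.4138^2 + 6.587^2) = 10.137689
Step 2: Project.
Since ||x|| > R, scale = R/||x|| = 5/10.137689 = 0.493209, proj(x) = scale * x
proj(x) = [-3.407433, 1.683717, 3.248768]
Step 3: Dot product.
a^T * proj(x) = -4*(-3.407433) + 0*1.683717 - 2*3.248768 = 7.1322


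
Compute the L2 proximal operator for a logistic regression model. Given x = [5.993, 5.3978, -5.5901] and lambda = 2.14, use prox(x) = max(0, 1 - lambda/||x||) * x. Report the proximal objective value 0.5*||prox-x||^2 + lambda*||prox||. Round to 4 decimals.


Step 1: Compute ||x||.
||x|| = 9.8133
Step 2: Compute scaling factor.
scale = max(0, 1 - 2.14/9.8133) = 0.7819
Step 3: prox(x) = [4.6861, 4.2207, -4.3711]
||prox(x)|| = 7.6733
Step 4: Proximal objective.
0.5*||prox-x||^2 = 2.2898
lambda*||prox|| = 16.4209
Total = 18.7107


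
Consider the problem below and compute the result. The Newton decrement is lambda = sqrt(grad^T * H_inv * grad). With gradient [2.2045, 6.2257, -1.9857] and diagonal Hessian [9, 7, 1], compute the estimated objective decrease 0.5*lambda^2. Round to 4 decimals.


Step 1: H is diagonal, so H^(-1) * g = [0.2449, 0.8894, -1.9857].
Step 2: g^T H^(-1) g = sum_i g_i^2 / H_ii
  = (2.2045)^2/9 + (6.2257)^2/7 + (-1.9857)^2/1
  = 0.54 + 5.537 + 3.943 = 10.02
Step 3: Objective decrease = 0.5 * g^T H^(-1) g = 5.01


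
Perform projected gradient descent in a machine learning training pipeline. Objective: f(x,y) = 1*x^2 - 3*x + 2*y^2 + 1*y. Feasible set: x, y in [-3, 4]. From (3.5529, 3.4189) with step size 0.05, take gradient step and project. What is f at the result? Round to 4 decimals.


Step 1: Compute gradient at (3.5529, 3.4189).
grad_x = 2*1*3.5529 - 3 = 4.1058
grad_y = 2*2*3.4189 + 1 = 14.6756
Step 2: Gradient step.
x_raw = 3.5529 - 0.05*4.1058 = 3.3476
y_raw = 3.4189 - 0.05*14.6756 = 2.6851
Step 3: Project onto [-3, 4].
x_proj = clip(3.3476) = 3.3476
y_proj = clip(2.6851) = 2.6851
Step 4: Evaluate f.
f(3.3476, 2.6851) = 18.2685


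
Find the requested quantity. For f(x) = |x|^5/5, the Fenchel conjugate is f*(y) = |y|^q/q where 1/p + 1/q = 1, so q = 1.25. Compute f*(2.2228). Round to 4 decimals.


The conjugate exponent q satisfies 1/p + 1/q = 1.
p = 5, so q = 5/(5 - 1) = 1.25
|y|^q = 2.2228^1.25 = 2.7141
f*(2.2228) = 2.7141 / 1.25 = 2.1713


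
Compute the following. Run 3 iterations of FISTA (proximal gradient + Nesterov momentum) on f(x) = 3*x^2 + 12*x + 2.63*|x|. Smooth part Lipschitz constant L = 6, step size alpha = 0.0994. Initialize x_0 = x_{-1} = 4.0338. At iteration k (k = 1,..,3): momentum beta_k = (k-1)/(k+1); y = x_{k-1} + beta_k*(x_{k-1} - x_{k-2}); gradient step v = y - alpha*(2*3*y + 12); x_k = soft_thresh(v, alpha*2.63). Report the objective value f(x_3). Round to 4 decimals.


FISTA on f(x) = 3*x^2 + 12*x + 2.63*|x|
L = 6, alpha = 0.0994
Iteration 1: beta = 0.0, y = 4.0338 + 0.0*(4.0338 - 4.0338) = 4.0338
  grad(y) = 36.2028, v = y - alpha*grad = 0.4352
  prox(v) = soft_thresh(0.4352, 0.2614) = 0.1738
Iteration 2: beta = 0.3333, y = 0.1738 + 0.3333*(0.1738 - 4.0338) = -1.1128
  grad(y) = 5.323, v = y - alpha*grad = -1.6419
  prox(v) = soft_thresh(-1.6419, 0.2614) = -1.3805
Iteration 3: beta = 0.5, y = -1.3805 + 0.5*(-1.3805 - 0.1738) = -2.1577
  grad(y) = -0.9461, v = y - alpha*grad = -2.0636
  prox(v) = soft_thresh(-2.0636, 0.2614) = -1.8022
f(x_3) = 3*(-1.8022)^2 + 12*(-1.8022) + 2.63*|-1.8022| = -7.1428


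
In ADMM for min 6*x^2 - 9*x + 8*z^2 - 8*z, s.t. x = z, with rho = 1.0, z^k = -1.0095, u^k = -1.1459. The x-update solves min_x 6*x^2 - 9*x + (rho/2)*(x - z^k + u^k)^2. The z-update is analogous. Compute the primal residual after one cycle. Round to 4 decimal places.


ADMM iteration with rho = 1.0, z^k = -1.0095, u^k = -1.1459
Step 1: x-update.
Minimize 6*x^2 - 9*x + (1.0/2)*(x + 1.0095 - 1.1459)^2
FOC: (2*6 + 1.0)*x = 9 + 1.0*(-1.0095 + 1.1459)
x^{k+1} = 0.7028
Step 2: z-update.
Minimize 8*z^2 - 8*z + (1.0/2)*(0.7028 - z - 1.1459)^2
FOC: (2*8 + 1.0)*z = 8 + 1.0*(0.7028 - 1.1459)
z^{k+1} = 0.4445
Step 3: u-update.
u^{k+1} = -1.1459 + 0.7028 - 0.4445 = -0.8876
Step 4: Primal residual = |0.7028 - 0.4445| = 0.2583


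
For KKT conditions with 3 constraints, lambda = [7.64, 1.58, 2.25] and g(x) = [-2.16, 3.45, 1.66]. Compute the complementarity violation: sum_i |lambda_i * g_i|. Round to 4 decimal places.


KKT complementary slackness check:
lambda_1 * g_1 = 7.64 * -2.16 = -16.5024
lambda_2 * g_2 = 1.58 * 3.45 = 5.451
lambda_3 * g_3 = 2.25 * 1.66 = 3.735
Total violation = 16.5024 + 5.451 + 3.735 = 25.6884


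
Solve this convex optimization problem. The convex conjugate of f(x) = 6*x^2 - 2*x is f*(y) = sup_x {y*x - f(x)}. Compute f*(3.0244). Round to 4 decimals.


f*(y) = sup_x {y*x - a*x^2 - b*x} = sup_x {(y-b)*x - a*x^2}
FOC: (y - b) - 2a*x = 0 => x* = (y - b)/(2a)
x* = (3.0244 + 2)/(2*6) = 0.4187
f*(3.0244) = (y-b)^2/(4a) = (3.0244 + 2)^2/(4*6)
= 25.2446/24 = 1.0519


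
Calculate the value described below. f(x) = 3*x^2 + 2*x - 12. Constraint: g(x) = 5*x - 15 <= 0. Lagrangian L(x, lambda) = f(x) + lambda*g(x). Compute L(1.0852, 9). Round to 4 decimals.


Step 1: Evaluate f(x).
f(1.0852) = 3*1.0852^2 + 2*1.0852 - 12 = -6.2966
Step 2: Evaluate g(x).
g(1.0852) = 5*1.0852 - 15 = -9.574
Step 3: Compute Lagrangian.
L = -6.2966 + 9*-9.574 = -92.4626


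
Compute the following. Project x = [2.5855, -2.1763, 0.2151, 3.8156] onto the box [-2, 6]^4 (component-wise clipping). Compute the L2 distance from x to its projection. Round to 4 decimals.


Project each component onto [-2, 6].
clip(2.5855) = 2.5855, clip(-2.1763) = -2.0, clip(0.2151) = 0.2151, clip(3.8156) = 3.8156
Projection = [2.5855, -2.0, 0.2151, 3.8156]
Squared diffs: [0.0, 0.0311, 0.0, 0.0]
Distance = sqrt(0.0311) = 0.1763


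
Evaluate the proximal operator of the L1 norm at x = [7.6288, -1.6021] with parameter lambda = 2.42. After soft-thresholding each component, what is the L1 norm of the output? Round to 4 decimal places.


Soft-thresholding with lambda = 2.42:
prox(7.6288) = sign(7.6288)*max(|7.6288| - 2.42, 0) = 5.2088
prox(-1.6021) = sign(-1.6021)*max(|-1.6021| - 2.42, 0) = 0.0
prox(x) = [5.2088, 0.0]
||prox(x)||_1 = 5.2088 + 0.0 = 5.2088


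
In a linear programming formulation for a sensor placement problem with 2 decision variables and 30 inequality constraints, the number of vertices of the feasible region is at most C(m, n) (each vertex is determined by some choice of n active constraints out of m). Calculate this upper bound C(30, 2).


Each vertex corresponds to some choice of n active constraints out of m, so the number of vertices is at most C(m, n) = m! / (n!(m-n)!).
m = 30, n = 2
Numerator: 30 * 29
Denominator: 2! = 2
C(30, 2) = 435


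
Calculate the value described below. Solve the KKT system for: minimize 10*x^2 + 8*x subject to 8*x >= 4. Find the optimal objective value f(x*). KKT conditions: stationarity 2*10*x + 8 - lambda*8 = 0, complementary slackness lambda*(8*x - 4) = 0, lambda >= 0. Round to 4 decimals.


Step 1: Try lambda = 0 (constraint inactive).
x_unc = -8/(2*10) = -0.4
Check: 8*-0.4 = -3.2 < 4 -- violated!
Step 2: Constraint must be active: 8*x = 4
x* = 4/8 = 0.5
lambda = (2*10*0.5 + 8)/8 = 2.25
Step 3: Compute optimal value.
f(x*) = 10*0.5^2 + 8*0.5 = 6.5


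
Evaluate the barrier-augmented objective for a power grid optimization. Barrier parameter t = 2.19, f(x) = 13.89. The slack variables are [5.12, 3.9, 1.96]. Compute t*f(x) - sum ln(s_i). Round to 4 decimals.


Step 1: Compute log-barrier.
ln values: [1.6332, 1.361, 0.6729]
phi = -(1.6332 + 1.361 + 0.6729) = -3.6671
Step 2: Compute augmented objective.
t*f(x) = 2.19*13.89 = 30.4191
Total = 30.4191 - 3.6671 = 26.752


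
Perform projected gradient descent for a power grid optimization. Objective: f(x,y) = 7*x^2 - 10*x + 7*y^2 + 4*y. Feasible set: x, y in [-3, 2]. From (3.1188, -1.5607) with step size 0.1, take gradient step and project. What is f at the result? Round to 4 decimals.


Step 1: Compute gradient at (3.1188, -1.5607).
grad_x = 2*7*3.1188 - 10 = 33.6632
grad_y = 2*7*-1.5607 + 4 = -17.8498
Step 2: Gradient step.
x_raw = 3.1188 - 0.1*33.6632 = -0.2475
y_raw = -1.5607 - 0.1*-17.8498 = 0.2243
Step 3: Project onto [-3, 2].
x_proj = clip(-0.2475) = -0.2475
y_proj = clip(0.2243) = 0.2243
Step 4: Evaluate f.
f(-0.2475, 0.2243) = 4.1533


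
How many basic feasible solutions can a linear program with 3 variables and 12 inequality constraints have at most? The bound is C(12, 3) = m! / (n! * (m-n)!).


Each vertex corresponds to some choice of n active constraints out of m, so the number of vertices is at most C(m, n) = m! / (n!(m-n)!).
m = 12, n = 3
Numerator: 12 * 11 * 10
Denominator: 3! = 6
C(12, 3) = 220


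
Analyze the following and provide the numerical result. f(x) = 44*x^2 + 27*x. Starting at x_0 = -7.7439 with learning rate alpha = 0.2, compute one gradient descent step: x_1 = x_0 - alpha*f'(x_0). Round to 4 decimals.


We compute the gradient at x_0 and apply the update.
f'(x) = 88*x + 27
f'(-7.7439) = 88*-7.7439 + 27 = -654.4632
x_1 = -7.7439 - 0.2*-654.4632 = 123.1487


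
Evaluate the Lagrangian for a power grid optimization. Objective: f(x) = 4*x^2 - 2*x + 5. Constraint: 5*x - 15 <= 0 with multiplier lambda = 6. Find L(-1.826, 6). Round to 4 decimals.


Step 1: Evaluate f(x).
f(-1.826) = 4*(-1.826)^2 - 2*(-1.826) + 5 = 21.9891
Step 2: Evaluate g(x).
g(-1.826) = 5*-1.826 - 15 = -24.13
Step 3: Compute Lagrangian.
L = 21.9891 + 6*-24.13 = -122.7909


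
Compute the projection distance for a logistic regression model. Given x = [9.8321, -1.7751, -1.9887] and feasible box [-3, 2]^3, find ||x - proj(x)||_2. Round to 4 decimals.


Project each component onto [-3, 2].
clip(9.8321) = 2.0, clip(-1.7751) = -1.7751, clip(-1.9887) = -1.9887
Projection = [2.0, -1.7751, -1.9887]
Squared diffs: [61.3418, 0.0, 0.0]
Distance = sqrt(61.3418) = 7.8321


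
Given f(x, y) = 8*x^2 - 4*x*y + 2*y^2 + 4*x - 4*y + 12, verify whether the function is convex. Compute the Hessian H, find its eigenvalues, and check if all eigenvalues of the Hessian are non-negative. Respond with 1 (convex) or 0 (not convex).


The Hessian of f(x,y) = 8*x^2 - 4*x*y + 2*y^2 + 4*x - 4*y + 12 is:
H = [[16, -4], [-4, 4]]
Trace = 16 + 4 = 20
Determinant = 16*4 - (-4)^2 = 48
Discriminant = (20)^2 - 4*48 = 208.0
Eigenvalues: lambda_1 = 2.7889, lambda_2 = 17.2111
The function is convex.

1


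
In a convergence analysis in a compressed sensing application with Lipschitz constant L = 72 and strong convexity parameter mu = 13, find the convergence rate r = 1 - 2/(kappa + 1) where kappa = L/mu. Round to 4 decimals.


Step 1: Compute the condition number.
kappa = L/mu = 72/13 = 5.5385
Step 2: Compute the convergence rate.
r = 1 - 2/(kappa + 1) = 1 - 2*mu/(L + mu) = (L - mu)/(L + mu) = 59/85 = 0.6941


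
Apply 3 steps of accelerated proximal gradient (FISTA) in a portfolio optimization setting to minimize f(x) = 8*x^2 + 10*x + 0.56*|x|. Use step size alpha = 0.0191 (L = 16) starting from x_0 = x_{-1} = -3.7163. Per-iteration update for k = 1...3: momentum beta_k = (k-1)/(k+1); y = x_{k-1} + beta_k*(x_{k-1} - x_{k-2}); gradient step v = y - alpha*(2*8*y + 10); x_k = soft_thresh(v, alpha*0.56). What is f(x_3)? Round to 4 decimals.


FISTA on f(x) = 8*x^2 + 10*x + 0.56*|x|
L = 16, alpha = 0.0191
Iteration 1: beta = 0.0, y = -3.7163 + 0.0*(-3.7163 + 3.7163) = -3.7163
  grad(y) = -49.4608, v = y - alpha*grad = -2.7716
  prox(v) = soft_thresh(-2.7716, 0.0107) = -2.7609
Iteration 2: beta = 0.3333, y = -2.7609 + 0.3333*(-2.7609 + 3.7163) = -2.4424
  grad(y) = -29.079, v = y - alpha*grad = -1.887
  prox(v) = soft_thresh(-1.887, 0.0107) = -1.8763
Iteration 3: beta = 0.5, y = -1.8763 + 0.5*(-1.8763 + 2.7609) = -1.434
  grad(y) = -12.9448, v = y - alpha*grad = -1.1868
  prox(v) = soft_thresh(-1.1868, 0.0107) = -1.1761
f(x_3) = 8*(-1.1761)^2 + 10*(-1.1761) + 0.56*|-1.1761| = -0.0366


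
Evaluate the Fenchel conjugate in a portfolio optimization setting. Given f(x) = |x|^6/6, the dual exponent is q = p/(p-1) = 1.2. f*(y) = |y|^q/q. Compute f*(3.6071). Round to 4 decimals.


The conjugate exponent q satisfies 1/p + 1/q = 1.
p = 6, so q = 6/(6 - 1) = 1.2
|y|^q = 3.6071^1.2 = 4.6622
f*(3.6071) = 4.6622 / 1.2 = 3.8852


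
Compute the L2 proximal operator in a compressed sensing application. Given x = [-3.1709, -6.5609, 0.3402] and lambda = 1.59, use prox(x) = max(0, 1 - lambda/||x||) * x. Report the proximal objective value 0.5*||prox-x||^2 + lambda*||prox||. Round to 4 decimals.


Step 1: Compute ||x||.
||x|| = 7.2949
Step 2: Compute scaling factor.
scale = max(0, 1 - 1.59/7.2949) = 0.782
Step 3: prox(x) = [-2.4798, -5.1309, 0.266]
||prox(x)|| = 5.7049
Step 4: Proximal objective.
0.5*||prox-x||^2 = 1.2641
lambda*||prox|| = 9.0708
Total = 10.3349


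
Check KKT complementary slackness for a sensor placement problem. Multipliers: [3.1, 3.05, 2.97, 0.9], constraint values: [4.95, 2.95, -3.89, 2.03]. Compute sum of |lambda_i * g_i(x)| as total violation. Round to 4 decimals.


KKT complementary slackness check:
lambda_1 * g_1 = 3.1 * 4.95 = 15.345
lambda_2 * g_2 = 3.05 * 2.95 = 8.9975
lambda_3 * g_3 = 2.97 * -3.89 = -11.5533
lambda_4 * g_4 = 0.9 * 2.03 = 1.827
Total violation = 15.345 + 8.9975 + 11.5533 + 1.827 = 37.7228


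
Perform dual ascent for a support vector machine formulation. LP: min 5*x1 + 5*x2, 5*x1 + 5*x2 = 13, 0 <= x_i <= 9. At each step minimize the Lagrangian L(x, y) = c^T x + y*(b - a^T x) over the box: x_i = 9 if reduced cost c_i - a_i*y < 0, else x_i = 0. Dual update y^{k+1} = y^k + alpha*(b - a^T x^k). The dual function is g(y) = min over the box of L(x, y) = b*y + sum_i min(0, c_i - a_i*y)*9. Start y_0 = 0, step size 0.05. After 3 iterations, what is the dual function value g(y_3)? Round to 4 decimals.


Dual ascent for LP: min 5*x1 + 5*x2, 5*x1 + 5*x2 = 13, 0 <= x_i <= 9
Step 1: y^k = 0.0, reduced costs: (5.0, 5.0)
  x^k = (0.0, 0.0), subgradient = b - a^T x = 13.0
  y^{k+1} = 0.0 + 0.05*13.0 = 0.65
Step 2: y^k = 0.65, reduced costs: (1.75, 1.75)
  x^k = (0.0, 0.0), subgradient = b - a^T x = 13.0
  y^{k+1} = 0.65 + 0.05*13.0 = 1.3
Step 3: y^k = 1.3, reduced costs: (-1.5, -1.5)
  x^k = (9.0, 9.0), subgradient = b - a^T x = -77.0
  y^{k+1} = 1.3 + 0.05*-77.0 = -2.55
Dual objective at y_3 = -2.55: reduced costs (17.75, 17.75), box minimizer x = (0.0, 0.0)
g(y_3) = b*y + (c1 - a1*y)*x1 + (c2 - a2*y)*x2 = 13*(-2.55) + 17.75*0.0 + 17.75*0.0 = -33.15 + 0.0 + 0.0 = -33.15


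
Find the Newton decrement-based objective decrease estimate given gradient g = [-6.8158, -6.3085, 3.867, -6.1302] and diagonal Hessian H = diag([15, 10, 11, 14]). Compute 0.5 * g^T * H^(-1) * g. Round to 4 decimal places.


Step 1: H is diagonal, so H^(-1) * g = [-0.4544, -0.6309, 0.3515, -0.4379].
Step 2: g^T H^(-1) g = sum_i g_i^2 / H_ii
  = (-6.8158)^2/15 + (-6.3085)^2/10 + (3.867)^2/11 + (-6.1302)^2/14
  = 3.097 + 3.9797 + 1.3594 + 2.6842 = 11.1204
Step 3: Objective decrease = 0.5 * g^T H^(-1) g = 5.5602


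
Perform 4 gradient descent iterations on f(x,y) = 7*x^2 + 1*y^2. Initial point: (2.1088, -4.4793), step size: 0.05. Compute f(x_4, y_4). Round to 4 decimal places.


Gradient descent on f(x,y) = 7*x^2 + 1*y^2.
Starting point: (2.1088, -4.4793), alpha = 0.05
Step 1: grad_x = 2*7*2.1088 = 29.5232, grad_y = 2*1*-4.4793 = -8.9586
  x_1 = 2.1088 - 0.05*29.5232 = 0.6326
  y_1 = -4.4793 - 0.05*-8.9586 = -4.0314
Step 2: grad_x = 2*7*0.6326 = 8.857, grad_y = 2*1*-4.0314 = -8.0627
  x_2 = 0.6326 - 0.05*8.857 = 0.1898
  y_2 = -4.0314 - 0.05*-8.0627 = -3.6282
Step 3: grad_x = 2*7*0.1898 = 2.6571, grad_y = 2*1*-3.6282 = -7.2565
  x_3 = 0.1898 - 0.05*2.6571 = 0.0569
  y_3 = -3.6282 - 0.05*-7.2565 = -3.2654
Step 4: grad_x = 2*7*0.0569 = 0.7971, grad_y = 2*1*-3.2654 = -6.5308
  x_4 = 0.0569 - 0.05*0.7971 = 0.0171
  y_4 = -3.2654 - 0.05*-6.5308 = -2.9389
f(0.0171, -2.9389) = 7*0.0171^2 + 1*(-2.9389)^2 = 8.639


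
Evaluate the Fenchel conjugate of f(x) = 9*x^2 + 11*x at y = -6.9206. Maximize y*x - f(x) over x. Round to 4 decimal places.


f*(y) = sup_x {y*x - a*x^2 - b*x} = sup_x {(y-b)*x - a*x^2}
FOC: (y - b) - 2a*x = 0 => x* = (y - b)/(2a)
x* = (-6.9206 - 11)/(2*9) = -0.9956
f*(-6.9206) = (y-b)^2/(4a) = (-6.9206 - 11)^2/(4*9)
= 321.1479/36 = 8.9208


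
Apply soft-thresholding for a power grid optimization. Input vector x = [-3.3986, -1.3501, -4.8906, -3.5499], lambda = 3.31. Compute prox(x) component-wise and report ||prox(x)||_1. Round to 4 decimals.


Soft-thresholding with lambda = 3.31:
prox(-3.3986) = sign(-3.3986)*max(|-3.3986| - 3.31, 0) = -0.0886
prox(-1.3501) = sign(-1.3501)*max(|-1.3501| - 3.31, 0) = 0.0
prox(-4.8906) = sign(-4.8906)*max(|-4.8906| - 3.31, 0) = -1.5806
prox(-3.5499) = sign(-3.5499)*max(|-3.5499| - 3.31, 0) = -0.2399
prox(x) = [-0.0886, 0.0, -1.5806, -0.2399]
||prox(x)||_1 = 0.0886 + 0.0 + 1.5806 + 0.2399 = 1.9091


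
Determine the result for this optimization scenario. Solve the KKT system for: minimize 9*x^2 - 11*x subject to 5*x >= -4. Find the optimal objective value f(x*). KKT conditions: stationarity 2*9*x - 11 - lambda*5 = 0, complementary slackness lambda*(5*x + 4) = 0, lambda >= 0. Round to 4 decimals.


Step 1: Try lambda = 0 (constraint inactive).
Stationarity: 2*9*x - 11 = 0
x* = 11/(2*9) = 11/18 = 0.6111 (rounded; the exact value 11/18 is used below)
Check constraint: 5*0.6111 = 3.0555 >= -4 -- satisfied.
Step 2: Compute optimal value.
f(x*) = 9*(11/18)^2 - 11*(11/18) = -3.3611


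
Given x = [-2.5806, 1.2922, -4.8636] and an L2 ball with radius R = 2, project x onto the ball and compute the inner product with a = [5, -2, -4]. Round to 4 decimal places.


Step 1: Compute ||x|| (intermediates to 6 decimals).
||x|| = sqrt((-2.5806)^2 + 1.2922^2 + (-4.8636)^2) = 5.655429
Step 2: Project.
Since ||x|| > R, scale = R/||x|| = 2/5.655429 = 0.353642, proj(x) = scale * x
proj(x) = [-0.912609, 0.456976, -1.719973]
Step 3: Dot product.
a^T * proj(x) = 5*(-0.912609) - 2*0.456976 - 4*(-1.719973) = 1.4029


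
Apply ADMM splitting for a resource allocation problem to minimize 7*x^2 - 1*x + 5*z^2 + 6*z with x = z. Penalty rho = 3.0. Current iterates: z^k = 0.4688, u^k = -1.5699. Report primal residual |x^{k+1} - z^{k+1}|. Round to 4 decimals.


ADMM iteration with rho = 3.0, z^k = 0.4688, u^k = -1.5699
Step 1: x-update.
Minimize 7*x^2 - 1*x + (3.0/2)*(x - 0.4688 - 1.5699)^2
FOC: (2*7 + 3.0)*x = 1 + 3.0*(0.4688 + 1.5699)
x^{k+1} = 0.4186
Step 2: z-update.
Minimize 5*z^2 + 6*z + (3.0/2)*(0.4186 - z - 1.5699)^2
FOC: (2*5 + 3.0)*z = -6 + 3.0*(0.4186 - 1.5699)
z^{k+1} = -0.7272
Step 3: u-update.
u^{k+1} = -1.5699 + 0.4186 + 0.7272 = -0.4241
Step 4: Primal residual = |0.4186 + 0.7272| = 1.1458


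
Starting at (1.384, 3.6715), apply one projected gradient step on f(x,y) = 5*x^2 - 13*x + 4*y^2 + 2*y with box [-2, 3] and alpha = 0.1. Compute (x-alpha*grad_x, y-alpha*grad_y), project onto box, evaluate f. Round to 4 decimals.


Step 1: Compute gradient at (1.384, 3.6715).
grad_x = 2*5*1.384 - 13 = 0.84
grad_y = 2*4*3.6715 + 2 = 31.372
Step 2: Gradient step.
x_raw = 1.384 - 0.1*0.84 = 1.3
y_raw = 3.6715 - 0.1*31.372 = 0.5343
Step 3: Project onto [-2, 3].
x_proj = clip(1.3) = 1.3
y_proj = clip(0.5343) = 0.5343
Step 4: Evaluate f.
f(1.3, 0.5343) = -6.2395


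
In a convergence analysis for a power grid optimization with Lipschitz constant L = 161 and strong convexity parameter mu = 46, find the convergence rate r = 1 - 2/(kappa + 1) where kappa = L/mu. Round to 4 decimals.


Step 1: Compute the condition number.
kappa = L/mu = 161/46 = 3.5
Step 2: Compute the convergence rate.
r = 1 - 2/(kappa + 1) = 1 - 2*mu/(L + mu) = (L - mu)/(L + mu) = 115/207 = 0.5556


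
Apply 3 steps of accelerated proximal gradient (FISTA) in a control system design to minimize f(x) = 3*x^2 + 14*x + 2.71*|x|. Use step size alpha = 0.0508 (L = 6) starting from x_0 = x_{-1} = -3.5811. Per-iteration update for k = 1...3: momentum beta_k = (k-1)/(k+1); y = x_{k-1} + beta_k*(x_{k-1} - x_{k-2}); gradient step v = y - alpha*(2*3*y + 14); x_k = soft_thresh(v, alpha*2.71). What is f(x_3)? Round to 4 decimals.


FISTA on f(x) = 3*x^2 + 14*x + 2.71*|x|
L = 6, alpha = 0.0508
Iteration 1: beta = 0.0, y = -3.5811 + 0.0*(-3.5811 + 3.5811) = -3.5811
  grad(y) = -7.4866, v = y - alpha*grad = -3.2008
  prox(v) = soft_thresh(-3.2008, 0.1377) = -3.0631
Iteration 2: beta = 0.3333, y = -3.0631 + 0.3333*(-3.0631 + 3.5811) = -2.8905
  grad(y) = -3.3427, v = y - alpha*grad = -2.7206
  prox(v) = soft_thresh(-2.7206, 0.1377) = -2.583
Iteration 3: beta = 0.5, y = -2.583 + 0.5*(-2.583 + 3.0631) = -2.3429
  grad(y) = -0.0574, v = y - alpha*grad = -2.34
  prox(v) = soft_thresh(-2.34, 0.1377) = -2.2023
f(x_3) = 3*(-2.2023)^2 + 14*(-2.2023) + 2.71*|-2.2023| = -10.3136


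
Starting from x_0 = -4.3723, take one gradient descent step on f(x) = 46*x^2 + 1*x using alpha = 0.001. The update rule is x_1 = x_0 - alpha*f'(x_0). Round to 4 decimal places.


We compute the gradient at x_0 and apply the update.
f'(x) = 92*x + 1
f'(-4.3723) = 92*-4.3723 + 1 = -401.2516
x_1 = -4.3723 - 0.001*-401.2516 = -3.971


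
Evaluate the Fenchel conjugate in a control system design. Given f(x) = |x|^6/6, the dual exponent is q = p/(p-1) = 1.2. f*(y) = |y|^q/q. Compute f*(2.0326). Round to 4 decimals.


The conjugate exponent q satisfies 1/p + 1/q = 1.
p = 6, so q = 6/(6 - 1) = 1.2
|y|^q = 2.0326^1.2 = 2.3424
f*(2.0326) = 2.3424 / 1.2 = 1.952


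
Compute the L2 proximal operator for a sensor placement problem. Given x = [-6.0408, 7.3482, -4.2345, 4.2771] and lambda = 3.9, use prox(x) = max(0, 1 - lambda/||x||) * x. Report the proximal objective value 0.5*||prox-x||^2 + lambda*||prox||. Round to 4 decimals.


Step 1: Compute ||x||.
||x|| = 11.2566
Step 2: Compute scaling factor.
scale = max(0, 1 - 3.9/11.2566) = 0.6535
Step 3: prox(x) = [-3.9479, 4.8023, -2.7674, 2.7952]
||prox(x)|| = 7.3566
Step 4: Proximal objective.
0.5*||prox-x||^2 = 7.605
lambda*||prox|| = 28.6907
Total = 36.2959


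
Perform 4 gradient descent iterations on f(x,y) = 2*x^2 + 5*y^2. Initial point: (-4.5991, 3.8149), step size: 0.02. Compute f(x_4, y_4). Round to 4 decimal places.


Gradient descent on f(x,y) = 2*x^2 + 5*y^2.
Starting point: (-4.5991, 3.8149), alpha = 0.02
Step 1: grad_x = 2*2*-4.5991 = -18.3964, grad_y = 2*5*3.8149 = 38.149
  x_1 = -4.5991 - 0.02*-18.3964 = -4.2312
  y_1 = 3.8149 - 0.02*38.149 = 3.0519
Step 2: grad_x = 2*2*-4.2312 = -16.9247, grad_y = 2*5*3.0519 = 30.5192
  x_2 = -4.2312 - 0.02*-16.9247 = -3.8927
  y_2 = 3.0519 - 0.02*30.5192 = 2.4415
Step 3: grad_x = 2*2*-3.8927 = -15.5707, grad_y = 2*5*2.4415 = 24.4154
  x_3 = -3.8927 - 0.02*-15.5707 = -3.5813
  y_3 = 2.4415 - 0.02*24.4154 = 1.9532
Step 4: grad_x = 2*2*-3.5813 = -14.3251, grad_y = 2*5*1.9532 = 19.5323
  x_4 = -3.5813 - 0.02*-14.3251 = -3.2948
  y_4 = 1.9532 - 0.02*19.5323 = 1.5626
f(-3.2948, 1.5626) = 2*(-3.2948)^2 + 5*1.5626^2 = 33.9193


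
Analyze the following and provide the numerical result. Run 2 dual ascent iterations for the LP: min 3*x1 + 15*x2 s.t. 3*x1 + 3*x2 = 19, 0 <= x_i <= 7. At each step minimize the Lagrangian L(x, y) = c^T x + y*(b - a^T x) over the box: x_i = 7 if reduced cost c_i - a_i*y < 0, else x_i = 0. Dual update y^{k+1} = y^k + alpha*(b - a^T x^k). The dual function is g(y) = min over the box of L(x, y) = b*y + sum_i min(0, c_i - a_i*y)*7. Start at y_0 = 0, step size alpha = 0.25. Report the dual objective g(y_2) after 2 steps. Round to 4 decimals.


Dual ascent for LP: min 3*x1 + 15*x2, 3*x1 + 3*x2 = 19, 0 <= x_i <= 7
Step 1: y^k = 0.0, reduced costs: (3.0, 15.0)
  x^k = (0.0, 0.0), subgradient = b - a^T x = 19.0
  y^{k+1} = 0.0 + 0.25*19.0 = 4.75
Step 2: y^k = 4.75, reduced costs: (-11.25, 0.75)
  x^k = (7.0, 0.0), subgradient = b - a^T x = -2.0
  y^{k+1} = 4.75 + 0.25*-2.0 = 4.25
Dual objective at y_2 = 4.25: reduced costs (-9.75, 2.25), box minimizer x = (7.0, 0.0)
g(y_2) = b*y + (c1 - a1*y)*x1 + (c2 - a2*y)*x2 = 19*4.25 + (-9.75)*7.0 + 2.25*0.0 = 80.75 - 68.25 + 0.0 = 12.5


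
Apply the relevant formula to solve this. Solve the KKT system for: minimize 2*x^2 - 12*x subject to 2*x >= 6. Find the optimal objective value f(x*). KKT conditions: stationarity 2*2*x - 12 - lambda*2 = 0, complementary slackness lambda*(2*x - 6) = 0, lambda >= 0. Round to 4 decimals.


Step 1: Try lambda = 0 (constraint inactive).
Stationarity: 2*2*x - 12 = 0
x* = 12/(2*2) = 3.0
Check constraint: 2*3.0 = 6.0 >= 6 -- satisfied.
Step 2: Compute optimal value.
f(x*) = 2*3.0^2 - 12*3.0 = -18.0


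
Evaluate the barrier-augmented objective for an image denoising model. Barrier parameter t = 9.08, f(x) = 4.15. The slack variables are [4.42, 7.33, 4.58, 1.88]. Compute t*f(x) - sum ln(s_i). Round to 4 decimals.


Step 1: Compute log-barrier.
ln values: [1.4861, 1.992, 1.5217, 0.6313]
phi = -(1.4861 + 1.992 + 1.5217 + 0.6313) = -5.6311
Step 2: Compute augmented objective.
t*f(x) = 9.08*4.15 = 37.682
Total = 37.682 - 5.6311 = 32.0509


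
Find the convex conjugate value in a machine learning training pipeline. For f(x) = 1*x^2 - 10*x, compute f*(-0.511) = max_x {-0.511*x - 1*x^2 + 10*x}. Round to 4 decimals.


f*(y) = sup_x {y*x - a*x^2 - b*x} = sup_x {(y-b)*x - a*x^2}
FOC: (y - b) - 2a*x = 0 => x* = (y - b)/(2a)
x* = (-0.511 + 10)/(2*1) = 4.7445
f*(-0.511) = (y-b)^2/(4a) = (-0.511 + 10)^2/(4*1)
= 90.0411/4 = 22.5103


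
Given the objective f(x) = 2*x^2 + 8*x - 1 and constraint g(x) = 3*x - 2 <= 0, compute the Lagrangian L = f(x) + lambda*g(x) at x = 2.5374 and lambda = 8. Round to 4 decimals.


Step 1: Evaluate f(x).
f(2.5374) = 2*2.5374^2 + 8*2.5374 - 1 = 32.176
Step 2: Evaluate g(x).
g(2.5374) = 3*2.5374 - 2 = 5.6122
Step 3: Compute Lagrangian.
L = 32.176 + 8*5.6122 = 77.0736


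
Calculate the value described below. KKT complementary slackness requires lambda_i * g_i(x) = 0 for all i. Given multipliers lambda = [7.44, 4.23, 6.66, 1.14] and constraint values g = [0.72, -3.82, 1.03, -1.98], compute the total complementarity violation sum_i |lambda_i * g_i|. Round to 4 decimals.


KKT complementary slackness check:
lambda_1 * g_1 = 7.44 * 0.72 = 5.3568
lambda_2 * g_2 = 4.23 * -3.82 = -16.1586
lambda_3 * g_3 = 6.66 * 1.03 = 6.8598
lambda_4 * g_4 = 1.14 * -1.98 = -2.2572
Total violation = 5.3568 + 16.1586 + 6.8598 + 2.2572 = 30.6324


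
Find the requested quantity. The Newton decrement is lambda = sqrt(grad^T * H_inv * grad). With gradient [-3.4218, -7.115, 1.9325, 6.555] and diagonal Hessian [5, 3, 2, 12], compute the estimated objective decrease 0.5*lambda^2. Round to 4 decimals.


Step 1: H is diagonal, so H^(-1) * g = [-0.6844, -2.3717, 0.9663, 0.5463].
Step 2: g^T H^(-1) g = sum_i g_i^2 / H_ii
  = (-3.4218)^2/5 + (-7.115)^2/3 + (1.9325)^2/2 + (6.555)^2/12
  = 2.3417 + 16.8744 + 1.8673 + 3.5807 = 24.6641
Step 3: Objective decrease = 0.5 * g^T H^(-1) g = 12.332


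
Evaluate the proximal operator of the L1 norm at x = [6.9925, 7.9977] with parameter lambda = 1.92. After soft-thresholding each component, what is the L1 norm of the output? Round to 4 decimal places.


Soft-thresholding with lambda = 1.92:
prox(6.9925) = sign(6.9925)*max(|6.9925| - 1.92, 0) = 5.0725
prox(7.9977) = sign(7.9977)*max(|7.9977| - 1.92, 0) = 6.0777
prox(x) = [5.0725, 6.0777]
||prox(x)||_1 = 5.0725 + 6.0777 = 11.1502


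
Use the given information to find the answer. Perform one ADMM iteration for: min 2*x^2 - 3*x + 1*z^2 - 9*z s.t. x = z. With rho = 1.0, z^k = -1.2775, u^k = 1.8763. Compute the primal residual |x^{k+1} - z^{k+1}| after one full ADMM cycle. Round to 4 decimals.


ADMM iteration with rho = 1.0, z^k = -1.2775, u^k = 1.8763
Step 1: x-update.
Minimize 2*x^2 - 3*x + (1.0/2)*(x + 1.2775 + 1.8763)^2
FOC: (2*2 + 1.0)*x = 3 + 1.0*(-1.2775 - 1.8763)
x^{k+1} = -0.0308
Step 2: z-update.
Minimize 1*z^2 - 9*z + (1.0/2)*(-0.0308 - z + 1.8763)^2
FOC: (2*1 + 1.0)*z = 9 + 1.0*(-0.0308 + 1.8763)
z^{k+1} = 3.6152
Step 3: u-update.
u^{k+1} = 1.8763 - 0.0308 - 3.6152 = -1.7696
Step 4: Primal residual = |-0.0308 - 3.6152| = 3.6459


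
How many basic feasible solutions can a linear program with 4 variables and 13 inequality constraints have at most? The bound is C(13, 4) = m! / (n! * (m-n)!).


Each vertex corresponds to some choice of n active constraints out of m, so the number of vertices is at most C(m, n) = m! / (n!(m-n)!).
m = 13, n = 4
Numerator: 13 * 12 * 11 * 10
Denominator: 4! = 24
C(13, 4) = 715


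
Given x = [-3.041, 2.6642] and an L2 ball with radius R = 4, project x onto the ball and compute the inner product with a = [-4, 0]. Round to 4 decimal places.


Step 1: Compute ||x|| (intermediates to 6 decimals).
||x|| = sqrt((-3.041)^2 + 2.6642^2) = 4.042974
Step 2: Project.
Since ||x|| > R, scale = R/||x|| = 4/4.042974 = 0.989371, proj(x) = scale * x
proj(x) = [-3.008677, 2.635882]
Step 3: Dot product.
a^T * proj(x) = -4*(-3.008677) + 0*2.635882 = 12.0347


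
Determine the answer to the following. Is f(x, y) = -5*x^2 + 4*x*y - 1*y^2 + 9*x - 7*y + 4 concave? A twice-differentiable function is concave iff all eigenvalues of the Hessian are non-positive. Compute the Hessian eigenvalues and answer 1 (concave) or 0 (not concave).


The Hessian of f(x,y) = -5*x^2 + 4*x*y - 1*y^2 + 9*x - 7*y + 4 is:
H = [[-10, 4], [4, -2]]
Trace = -10 - 2 = -12
Determinant = -10*-2 - (4)^2 = 4
Discriminant = (-12)^2 - 4*4 = 128.0
Eigenvalues: lambda_1 = -11.6569, lambda_2 = -0.3431
The function is concave.

1


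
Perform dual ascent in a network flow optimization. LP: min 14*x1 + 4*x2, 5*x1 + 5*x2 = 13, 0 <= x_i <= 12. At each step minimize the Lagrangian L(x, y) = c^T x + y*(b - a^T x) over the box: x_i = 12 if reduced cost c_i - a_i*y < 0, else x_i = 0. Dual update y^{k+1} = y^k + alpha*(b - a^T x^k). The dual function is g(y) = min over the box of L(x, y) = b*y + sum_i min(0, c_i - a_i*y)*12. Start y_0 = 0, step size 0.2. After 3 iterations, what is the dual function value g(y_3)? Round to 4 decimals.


Dual ascent for LP: min 14*x1 + 4*x2, 5*x1 + 5*x2 = 13, 0 <= x_i <= 12
Step 1: y^k = 0.0, reduced costs: (14.0, 4.0)
  x^k = (0.0, 0.0), subgradient = b - a^T x = 13.0
  y^{k+1} = 0.0 + 0.2*13.0 = 2.6
Step 2: y^k = 2.6, reduced costs: (1.0, -9.0)
  x^k = (0.0, 12.0), subgradient = b - a^T x = -47.0
  y^{k+1} = 2.6 + 0.2*-47.0 = -6.8
Step 3: y^k = -6.8, reduced costs: (48.0, 38.0)
  x^k = (0.0, 0.0), subgradient = b - a^T x = 13.0
  y^{k+1} = -6.8 + 0.2*13.0 = -4.2
Dual objective at y_3 = -4.2: reduced costs (35.0, 25.0), box minimizer x = (0.0, 0.0)
g(y_3) = b*y + (c1 - a1*y)*x1 + (c2 - a2*y)*x2 = 13*(-4.2) + 35.0*0.0 + 25.0*0.0 = -54.6 + 0.0 + 0.0 = -54.6


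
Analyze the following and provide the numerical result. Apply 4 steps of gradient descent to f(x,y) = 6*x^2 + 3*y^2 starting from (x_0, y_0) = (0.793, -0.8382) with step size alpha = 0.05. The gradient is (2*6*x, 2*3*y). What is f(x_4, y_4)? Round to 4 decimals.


Gradient descent on f(x,y) = 6*x^2 + 3*y^2.
Starting point: (0.793, -0.8382), alpha = 0.05
Step 1: grad_x = 2*6*0.793 = 9.516, grad_y = 2*3*-0.8382 = -5.0292
  x_1 = 0.793 - 0.05*9.516 = 0.3172
  y_1 = -0.8382 - 0.05*-5.0292 = -0.5867
Step 2: grad_x = 2*6*0.3172 = 3.8064, grad_y = 2*3*-0.5867 = -3.5204
  x_2 = 0.3172 - 0.05*3.8064 = 0.1269
  y_2 = -0.5867 - 0.05*-3.5204 = -0.4107
Step 3: grad_x = 2*6*0.1269 = 1.5226, grad_y = 2*3*-0.4107 = -2.4643
  x_3 = 0.1269 - 0.05*1.5226 = 0.0508
  y_3 = -0.4107 - 0.05*-2.4643 = -0.2875
Step 4: grad_x = 2*6*0.0508 = 0.609, grad_y = 2*3*-0.2875 = -1.725
  x_4 = 0.0508 - 0.05*0.609 = 0.0203
  y_4 = -0.2875 - 0.05*-1.725 = -0.2013
f(0.0203, -0.2013) = 6*0.0203^2 + 3*(-0.2013)^2 = 0.124


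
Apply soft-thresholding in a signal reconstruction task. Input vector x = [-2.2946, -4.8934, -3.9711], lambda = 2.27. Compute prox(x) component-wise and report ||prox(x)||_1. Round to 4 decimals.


Soft-thresholding with lambda = 2.27:
prox(-2.2946) = sign(-2.2946)*max(|-2.2946| - 2.27, 0) = -0.0246
prox(-4.8934) = sign(-4.8934)*max(|-4.8934| - 2.27, 0) = -2.6234
prox(-3.9711) = sign(-3.9711)*max(|-3.9711| - 2.27, 0) = -1.7011
prox(x) = [-0.0246, -2.6234, -1.7011]
||prox(x)||_1 = 0.0246 + 2.6234 + 1.7011 = 4.3491


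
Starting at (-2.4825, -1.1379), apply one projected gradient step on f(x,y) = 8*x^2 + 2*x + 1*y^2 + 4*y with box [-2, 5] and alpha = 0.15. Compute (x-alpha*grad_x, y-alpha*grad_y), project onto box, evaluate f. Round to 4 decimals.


Step 1: Compute gradient at (-2.4825, -1.1379).
grad_x = 2*8*-2.4825 + 2 = -37.72
grad_y = 2*1*-1.1379 + 4 = 1.7242
Step 2: Gradient step.
x_raw = -2.4825 - 0.15*-37.72 = 3.1755
y_raw = -1.1379 - 0.15*1.7242 = -1.3965
Step 3: Project onto [-2, 5].
x_proj = clip(3.1755) = 3.1755
y_proj = clip(-1.3965) = -1.3965
Step 4: Evaluate f.
f(3.1755, -1.3965) = 83.3856


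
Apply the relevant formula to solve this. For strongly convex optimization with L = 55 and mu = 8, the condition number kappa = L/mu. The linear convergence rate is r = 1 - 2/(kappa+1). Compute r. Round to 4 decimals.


Step 1: Compute the condition number.
kappa = L/mu = 55/8 = 6.875
Step 2: Compute the convergence rate.
r = 1 - 2/(kappa + 1) = 1 - 2*mu/(L + mu) = (L - mu)/(L + mu) = 47/63 = 0.746


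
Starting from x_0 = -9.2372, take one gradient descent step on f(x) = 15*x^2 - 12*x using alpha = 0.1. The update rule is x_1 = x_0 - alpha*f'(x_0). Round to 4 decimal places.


We compute the gradient at x_0 and apply the update.
f'(x) = 30*x - 12
f'(-9.2372) = 30*-9.2372 - 12 = -289.116
x_1 = -9.2372 - 0.1*-289.116 = 19.6744
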